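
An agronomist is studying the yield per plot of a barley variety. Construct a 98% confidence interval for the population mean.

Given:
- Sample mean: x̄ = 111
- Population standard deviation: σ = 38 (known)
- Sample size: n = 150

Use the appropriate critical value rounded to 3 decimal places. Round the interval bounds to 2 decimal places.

The population standard deviation σ is known, so use a z-interval (standard normal critical value).

For 98% confidence, z* = 2.326 (from standard normal table)

Standard error: SE = σ/√n = 38/√150 = 3.102687

Margin of error: E = z* × SE = 2.326 × 3.102687 = 7.2168

Z-interval: x̄ ± E = 111 ± 7.2168 = (103.7832, 118.2168)

Rounded to 2 decimal places:

(103.78, 118.22)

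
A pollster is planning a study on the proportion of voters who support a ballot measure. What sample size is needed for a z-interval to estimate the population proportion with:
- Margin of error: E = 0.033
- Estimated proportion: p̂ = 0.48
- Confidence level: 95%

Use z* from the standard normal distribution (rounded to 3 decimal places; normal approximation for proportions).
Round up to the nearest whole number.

Using z* for proportion z-interval (normal approximation).

For 95% confidence, z* = 1.96 (from standard normal table)

Sample size formula for proportion z-interval: n = z*²p̂(1-p̂)/E²

n = 1.96² × 0.48 × 0.52 / 0.033²
  = 3.8416 × 0.2496 / 0.001089
  = 880.4990

Round up to the nearest whole number: n = 881

881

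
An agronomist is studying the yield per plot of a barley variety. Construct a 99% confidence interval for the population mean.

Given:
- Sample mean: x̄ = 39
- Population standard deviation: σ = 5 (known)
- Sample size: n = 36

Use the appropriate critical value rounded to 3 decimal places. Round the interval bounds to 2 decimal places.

The population standard deviation σ is known, so use a z-interval (standard normal critical value).

For 99% confidence, z* = 2.576 (from standard normal table)

Standard error: SE = σ/√n = 5/√36 = 0.833333

Margin of error: E = z* × SE = 2.576 × 0.833333 = 2.1467

Z-interval: x̄ ± E = 39 ± 2.1467 = (36.8533, 41.1467)

Rounded to 2 decimal places:

(36.85, 41.15)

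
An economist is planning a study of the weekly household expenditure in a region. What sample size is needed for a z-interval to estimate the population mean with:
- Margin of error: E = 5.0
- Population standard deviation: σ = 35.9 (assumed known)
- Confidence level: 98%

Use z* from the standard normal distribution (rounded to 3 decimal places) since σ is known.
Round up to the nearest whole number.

Using z* since population σ is known (z-interval formula).

For 98% confidence, z* = 2.326 (from standard normal table)

Sample size formula for z-interval: n = (z*σ/E)²

n = (2.326 × 35.9 / 5.0)²
  = (16.700680)²
  = 278.9127

Round up to the nearest whole number: n = 279

279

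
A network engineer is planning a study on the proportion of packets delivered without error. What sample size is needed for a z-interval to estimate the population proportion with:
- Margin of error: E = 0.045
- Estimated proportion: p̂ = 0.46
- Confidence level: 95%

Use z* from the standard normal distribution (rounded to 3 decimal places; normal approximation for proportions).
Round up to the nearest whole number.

Using z* for proportion z-interval (normal approximation).

For 95% confidence, z* = 1.96 (from standard normal table)

Sample size formula for proportion z-interval: n = z*²p̂(1-p̂)/E²

n = 1.96² × 0.46 × 0.54 / 0.045²
  = 3.8416 × 0.2484 / 0.002025
  = 471.2363

Round up to the nearest whole number: n = 472

472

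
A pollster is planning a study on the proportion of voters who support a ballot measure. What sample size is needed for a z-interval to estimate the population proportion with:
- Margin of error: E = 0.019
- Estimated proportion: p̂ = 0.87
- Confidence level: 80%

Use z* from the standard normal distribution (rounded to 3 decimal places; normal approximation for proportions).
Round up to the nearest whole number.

Using z* for proportion z-interval (normal approximation).

For 80% confidence, z* = 1.282 (from standard normal table)

Sample size formula for proportion z-interval: n = z*²p̂(1-p̂)/E²

n = 1.282² × 0.87 × 0.13 / 0.019²
  = 1.643524 × 0.1131 / 0.000361
  = 514.9102

Round up to the nearest whole number: n = 515

515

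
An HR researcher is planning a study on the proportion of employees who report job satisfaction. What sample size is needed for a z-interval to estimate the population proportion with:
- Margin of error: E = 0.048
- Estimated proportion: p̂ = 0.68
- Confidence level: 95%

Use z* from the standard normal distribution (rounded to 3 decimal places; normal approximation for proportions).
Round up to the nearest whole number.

Using z* for proportion z-interval (normal approximation).

For 95% confidence, z* = 1.96 (from standard normal table)

Sample size formula for proportion z-interval: n = z*²p̂(1-p̂)/E²

n = 1.96² × 0.68 × 0.32 / 0.048²
  = 3.8416 × 0.2176 / 0.002304
  = 362.8178

Round up to the nearest whole number: n = 363

363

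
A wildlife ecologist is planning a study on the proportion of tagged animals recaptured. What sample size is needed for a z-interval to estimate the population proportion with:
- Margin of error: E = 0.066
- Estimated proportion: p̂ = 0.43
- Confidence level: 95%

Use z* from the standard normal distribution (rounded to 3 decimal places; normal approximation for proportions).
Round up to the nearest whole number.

Using z* for proportion z-interval (normal approximation).

For 95% confidence, z* = 1.96 (from standard normal table)

Sample size formula for proportion z-interval: n = z*²p̂(1-p̂)/E²

n = 1.96² × 0.43 × 0.57 / 0.066²
  = 3.8416 × 0.2451 / 0.004356
  = 216.1561

Round up to the nearest whole number: n = 217

217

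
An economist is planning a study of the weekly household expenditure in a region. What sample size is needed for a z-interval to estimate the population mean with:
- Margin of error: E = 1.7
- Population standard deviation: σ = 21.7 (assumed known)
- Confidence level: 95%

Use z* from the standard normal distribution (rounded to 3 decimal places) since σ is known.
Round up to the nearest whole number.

Using z* since population σ is known (z-interval formula).

For 95% confidence, z* = 1.96 (from standard normal table)

Sample size formula for z-interval: n = (z*σ/E)²

n = (1.96 × 21.7 / 1.7)²
  = (25.018824)²
  = 625.9415

Round up to the nearest whole number: n = 626

626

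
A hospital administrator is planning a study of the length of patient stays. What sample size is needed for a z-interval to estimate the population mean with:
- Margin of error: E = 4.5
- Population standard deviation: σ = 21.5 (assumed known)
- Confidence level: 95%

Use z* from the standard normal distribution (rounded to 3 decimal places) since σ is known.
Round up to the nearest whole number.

Using z* since population σ is known (z-interval formula).

For 95% confidence, z* = 1.96 (from standard normal table)

Sample size formula for z-interval: n = (z*σ/E)²

n = (1.96 × 21.5 / 4.5)²
  = (9.364444)²
  = 87.6928

Round up to the nearest whole number: n = 88

88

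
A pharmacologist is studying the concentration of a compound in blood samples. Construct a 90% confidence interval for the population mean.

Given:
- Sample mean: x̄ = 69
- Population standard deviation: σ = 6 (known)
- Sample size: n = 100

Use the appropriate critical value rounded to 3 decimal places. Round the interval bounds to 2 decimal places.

The population standard deviation σ is known, so use a z-interval (standard normal critical value).

For 90% confidence, z* = 1.645 (from standard normal table)

Standard error: SE = σ/√n = 6/√100 = 0.600000

Margin of error: E = z* × SE = 1.645 × 0.600000 = 0.9870

Z-interval: x̄ ± E = 69 ± 0.9870 = (68.0130, 69.9870)

Rounded to 2 decimal places:

(68.01, 69.99)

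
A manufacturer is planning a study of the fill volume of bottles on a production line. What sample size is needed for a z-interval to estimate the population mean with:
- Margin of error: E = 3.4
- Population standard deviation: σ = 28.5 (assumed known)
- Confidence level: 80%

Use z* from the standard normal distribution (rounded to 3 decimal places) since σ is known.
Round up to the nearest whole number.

Using z* since population σ is known (z-interval formula).

For 80% confidence, z* = 1.282 (from standard normal table)

Sample size formula for z-interval: n = (z*σ/E)²

n = (1.282 × 28.5 / 3.4)²
  = (10.746176)²
  = 115.4803

Round up to the nearest whole number: n = 116

116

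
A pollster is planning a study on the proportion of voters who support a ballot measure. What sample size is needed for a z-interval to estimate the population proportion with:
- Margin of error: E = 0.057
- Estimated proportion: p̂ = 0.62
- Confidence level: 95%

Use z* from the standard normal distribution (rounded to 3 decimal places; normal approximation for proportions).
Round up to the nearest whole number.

Using z* for proportion z-interval (normal approximation).

For 95% confidence, z* = 1.96 (from standard normal table)

Sample size formula for proportion z-interval: n = z*²p̂(1-p̂)/E²

n = 1.96² × 0.62 × 0.38 / 0.057²
  = 3.8416 × 0.2356 / 0.003249
  = 278.5722

Round up to the nearest whole number: n = 279

279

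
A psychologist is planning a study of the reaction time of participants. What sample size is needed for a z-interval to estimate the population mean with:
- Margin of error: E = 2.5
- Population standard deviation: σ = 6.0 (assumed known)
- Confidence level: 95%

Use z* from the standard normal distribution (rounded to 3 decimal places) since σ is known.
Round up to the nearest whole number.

Using z* since population σ is known (z-interval formula).

For 95% confidence, z* = 1.96 (from standard normal table)

Sample size formula for z-interval: n = (z*σ/E)²

n = (1.96 × 6.0 / 2.5)²
  = (4.704000)²
  = 22.1276

Round up to the nearest whole number: n = 23

23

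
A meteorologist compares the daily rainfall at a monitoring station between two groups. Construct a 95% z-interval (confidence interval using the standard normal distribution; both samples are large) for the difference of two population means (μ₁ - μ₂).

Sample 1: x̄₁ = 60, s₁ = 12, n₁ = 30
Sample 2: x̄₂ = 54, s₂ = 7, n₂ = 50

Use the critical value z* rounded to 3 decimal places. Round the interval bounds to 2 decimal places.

Both samples are large (n₁ = 30 ≥ 30, n₂ = 50 ≥ 30), so a z-interval for the difference of means applies.

Point estimate: x̄₁ - x̄₂ = 60 - 54 = 6

Standard error: SE = √(s₁²/n₁ + s₂²/n₂)
= √(12²/30 + 7²/50)
= √(4.800000 + 0.980000)
= 2.404163

For 95% confidence, z* = 1.96 (from standard normal table)
Margin of error: E = z* × SE = 1.96 × 2.404163 = 4.7122

Z-interval: (x̄₁ - x̄₂) ± E = 6 ± 4.7122 = (1.2878, 10.7122)

Rounded to 2 decimal places:

(1.29, 10.71)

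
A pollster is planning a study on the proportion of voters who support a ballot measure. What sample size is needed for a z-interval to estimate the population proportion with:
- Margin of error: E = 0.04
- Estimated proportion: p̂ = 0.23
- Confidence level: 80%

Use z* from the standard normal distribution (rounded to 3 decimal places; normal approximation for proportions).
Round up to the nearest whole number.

Using z* for proportion z-interval (normal approximation).

For 80% confidence, z* = 1.282 (from standard normal table)

Sample size formula for proportion z-interval: n = z*²p̂(1-p̂)/E²

n = 1.282² × 0.23 × 0.77 / 0.04²
  = 1.643524 × 0.1771 / 0.0016
  = 181.9176

Round up to the nearest whole number: n = 182

182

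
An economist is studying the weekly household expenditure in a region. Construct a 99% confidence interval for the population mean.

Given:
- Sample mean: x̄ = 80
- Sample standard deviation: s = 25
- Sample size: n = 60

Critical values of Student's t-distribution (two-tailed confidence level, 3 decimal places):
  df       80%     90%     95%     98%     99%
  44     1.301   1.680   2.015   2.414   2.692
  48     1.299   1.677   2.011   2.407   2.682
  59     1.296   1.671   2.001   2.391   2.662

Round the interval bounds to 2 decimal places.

The population standard deviation σ is unknown (only the sample standard deviation s is given), so use a t-interval with df = n - 1 = 60 - 1 = 59.

For 99% confidence with df = 59, t* = 2.662 (from t-table)

Standard error: SE = s/√n = 25/√60 = 3.227486

Margin of error: E = t* × SE = 2.662 × 3.227486 = 8.5916

T-interval: x̄ ± E = 80 ± 8.5916 = (71.4084, 88.5916)

Rounded to 2 decimal places:

(71.41, 88.59)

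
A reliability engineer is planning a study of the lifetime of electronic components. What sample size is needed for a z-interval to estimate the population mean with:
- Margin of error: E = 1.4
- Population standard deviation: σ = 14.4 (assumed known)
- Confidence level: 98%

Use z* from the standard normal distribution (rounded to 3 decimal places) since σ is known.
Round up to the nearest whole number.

Using z* since population σ is known (z-interval formula).

For 98% confidence, z* = 2.326 (from standard normal table)

Sample size formula for z-interval: n = (z*σ/E)²

n = (2.326 × 14.4 / 1.4)²
  = (23.924571)²
  = 572.3851

Round up to the nearest whole number: n = 573

573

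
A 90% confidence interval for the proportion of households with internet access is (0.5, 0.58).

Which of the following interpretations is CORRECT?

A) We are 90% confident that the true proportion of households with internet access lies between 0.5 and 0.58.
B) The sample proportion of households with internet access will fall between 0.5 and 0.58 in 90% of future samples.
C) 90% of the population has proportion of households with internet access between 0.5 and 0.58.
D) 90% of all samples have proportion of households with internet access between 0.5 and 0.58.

A confidence interval represents our confidence in the procedure, not a probability statement about the parameter.

Key concept: If we repeated this sampling process many times and computed a 90% CI each time, about 90% of those intervals would contain the true population parameter.

For this specific interval (0.5, 0.58):
- Midpoint (point estimate): 0.54
- Margin of error: 0.04

The correct interpretation is the one stating confidence that the true parameter lies in the interval — option A.

A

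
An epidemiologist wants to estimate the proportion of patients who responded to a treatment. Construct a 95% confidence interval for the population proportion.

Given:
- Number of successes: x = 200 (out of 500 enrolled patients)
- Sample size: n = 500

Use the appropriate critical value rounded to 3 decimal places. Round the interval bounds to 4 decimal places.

Sample proportion: p̂ = 200/500 = 0.400000

Check conditions for normal approximation:
  np̂ = 200 ≥ 10 ✓
  n(1-p̂) = 300 ≥ 10 ✓

The sample is large enough, so use a z-interval (normal approximation) for the proportion.

For 95% confidence, z* = 1.96 (from standard normal table)

Standard error: SE = √(p̂(1-p̂)/n) = √(0.400000×0.600000/500) = 0.02190890

Margin of error: E = z* × SE = 1.96 × 0.02190890 = 0.042941

Z-interval: p̂ ± E = 0.400000 ± 0.042941 = (0.357059, 0.442941)

Rounded to 4 decimal places:

(0.3571, 0.4429)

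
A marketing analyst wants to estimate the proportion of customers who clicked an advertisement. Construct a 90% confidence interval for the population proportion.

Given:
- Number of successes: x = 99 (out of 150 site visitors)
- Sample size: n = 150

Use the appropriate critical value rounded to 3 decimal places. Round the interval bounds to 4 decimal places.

Sample proportion: p̂ = 99/150 = 0.660000

Check conditions for normal approximation:
  np̂ = 99 ≥ 10 ✓
  n(1-p̂) = 51 ≥ 10 ✓

The sample is large enough, so use a z-interval (normal approximation) for the proportion.

For 90% confidence, z* = 1.645 (from standard normal table)

Standard error: SE = √(p̂(1-p̂)/n) = √(0.660000×0.340000/150) = 0.03867816

Margin of error: E = z* × SE = 1.645 × 0.03867816 = 0.063626

Z-interval: p̂ ± E = 0.660000 ± 0.063626 = (0.596374, 0.723626)

Rounded to 4 decimal places:

(0.5964, 0.7236)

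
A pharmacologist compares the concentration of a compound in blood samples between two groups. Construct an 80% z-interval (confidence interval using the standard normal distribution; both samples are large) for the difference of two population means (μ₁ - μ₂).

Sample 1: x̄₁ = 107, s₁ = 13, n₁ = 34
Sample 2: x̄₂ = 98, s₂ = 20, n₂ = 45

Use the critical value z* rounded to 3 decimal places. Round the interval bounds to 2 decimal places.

Both samples are large (n₁ = 34 ≥ 30, n₂ = 45 ≥ 30), so a z-interval for the difference of means applies.

Point estimate: x̄₁ - x̄₂ = 107 - 98 = 9

Standard error: SE = √(s₁²/n₁ + s₂²/n₂)
= √(13²/34 + 20²/45)
= √(4.970588 + 8.888889)
= 3.722832

For 80% confidence, z* = 1.282 (from standard normal table)
Margin of error: E = z* × SE = 1.282 × 3.722832 = 4.7727

Z-interval: (x̄₁ - x̄₂) ± E = 9 ± 4.7727 = (4.2273, 13.7727)

Rounded to 2 decimal places:

(4.23, 13.77)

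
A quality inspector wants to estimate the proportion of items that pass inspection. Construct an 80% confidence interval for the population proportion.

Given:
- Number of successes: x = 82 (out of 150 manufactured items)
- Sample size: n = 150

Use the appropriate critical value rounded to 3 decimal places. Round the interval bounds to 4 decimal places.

Sample proportion: p̂ = 82/150 = 0.546667

Check conditions for normal approximation:
  np̂ = 82 ≥ 10 ✓
  n(1-p̂) = 68 ≥ 10 ✓

The sample is large enough, so use a z-interval (normal approximation) for the proportion.

For 80% confidence, z* = 1.282 (from standard normal table)

Standard error: SE = √(p̂(1-p̂)/n) = √(0.546667×0.453333/150) = 0.04064663

Margin of error: E = z* × SE = 1.282 × 0.04064663 = 0.052109

Z-interval: p̂ ± E = 0.546667 ± 0.052109 = (0.494558, 0.598776)

Rounded to 4 decimal places:

(0.4946, 0.5988)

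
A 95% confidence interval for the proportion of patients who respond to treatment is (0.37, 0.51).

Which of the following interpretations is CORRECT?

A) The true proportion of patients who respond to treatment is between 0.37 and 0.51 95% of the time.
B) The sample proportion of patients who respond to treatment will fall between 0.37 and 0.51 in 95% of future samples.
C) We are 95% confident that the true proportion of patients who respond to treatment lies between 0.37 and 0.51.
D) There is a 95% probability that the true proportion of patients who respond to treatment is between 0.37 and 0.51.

A confidence interval represents our confidence in the procedure, not a probability statement about the parameter.

Key concept: If we repeated this sampling process many times and computed a 95% CI each time, about 95% of those intervals would contain the true population parameter.

For this specific interval (0.37, 0.51):
- Midpoint (point estimate): 0.44
- Margin of error: 0.07

The correct interpretation is the one stating confidence that the true parameter lies in the interval — option C.

C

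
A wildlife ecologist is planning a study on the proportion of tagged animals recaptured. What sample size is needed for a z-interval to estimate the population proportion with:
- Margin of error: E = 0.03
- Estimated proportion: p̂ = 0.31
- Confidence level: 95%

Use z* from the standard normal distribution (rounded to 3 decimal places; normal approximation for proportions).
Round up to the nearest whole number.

Using z* for proportion z-interval (normal approximation).

For 95% confidence, z* = 1.96 (from standard normal table)

Sample size formula for proportion z-interval: n = z*²p̂(1-p̂)/E²

n = 1.96² × 0.31 × 0.69 / 0.03²
  = 3.8416 × 0.2139 / 0.0009
  = 913.0203

Round up to the nearest whole number: n = 914

914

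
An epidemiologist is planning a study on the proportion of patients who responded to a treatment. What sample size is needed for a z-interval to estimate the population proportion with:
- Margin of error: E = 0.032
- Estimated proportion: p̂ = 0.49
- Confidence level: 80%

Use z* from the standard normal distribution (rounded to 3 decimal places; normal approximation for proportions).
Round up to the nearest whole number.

Using z* for proportion z-interval (normal approximation).

For 80% confidence, z* = 1.282 (from standard normal table)

Sample size formula for proportion z-interval: n = z*²p̂(1-p̂)/E²

n = 1.282² × 0.49 × 0.51 / 0.032²
  = 1.643524 × 0.2499 / 0.001024
  = 401.0905

Round up to the nearest whole number: n = 402

402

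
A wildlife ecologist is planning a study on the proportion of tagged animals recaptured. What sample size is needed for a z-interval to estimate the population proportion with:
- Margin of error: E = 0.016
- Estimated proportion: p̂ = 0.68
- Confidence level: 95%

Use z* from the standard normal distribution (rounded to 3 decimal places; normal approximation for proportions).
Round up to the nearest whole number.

Using z* for proportion z-interval (normal approximation).

For 95% confidence, z* = 1.96 (from standard normal table)

Sample size formula for proportion z-interval: n = z*²p̂(1-p̂)/E²

n = 1.96² × 0.68 × 0.32 / 0.016²
  = 3.8416 × 0.2176 / 0.000256
  = 3265.3600

Round up to the nearest whole number: n = 3266

3266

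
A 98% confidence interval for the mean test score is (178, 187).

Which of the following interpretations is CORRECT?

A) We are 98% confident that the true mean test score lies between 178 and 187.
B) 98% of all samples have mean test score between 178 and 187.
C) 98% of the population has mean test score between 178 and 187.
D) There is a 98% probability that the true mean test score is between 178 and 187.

A confidence interval represents our confidence in the procedure, not a probability statement about the parameter.

Key concept: If we repeated this sampling process many times and computed a 98% CI each time, about 98% of those intervals would contain the true population parameter.

For this specific interval (178, 187):
- Midpoint (point estimate): 182.5
- Margin of error: 4.5

The correct interpretation is the one stating confidence that the true parameter lies in the interval — option A.

A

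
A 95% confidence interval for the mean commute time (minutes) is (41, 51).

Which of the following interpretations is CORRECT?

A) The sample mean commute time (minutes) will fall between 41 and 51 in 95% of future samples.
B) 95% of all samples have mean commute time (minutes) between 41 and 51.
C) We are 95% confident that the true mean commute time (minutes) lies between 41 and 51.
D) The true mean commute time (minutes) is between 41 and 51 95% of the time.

A confidence interval represents our confidence in the procedure, not a probability statement about the parameter.

Key concept: If we repeated this sampling process many times and computed a 95% CI each time, about 95% of those intervals would contain the true population parameter.

For this specific interval (41, 51):
- Midpoint (point estimate): 46
- Margin of error: 5

The correct interpretation is the one stating confidence that the true parameter lies in the interval — option C.

C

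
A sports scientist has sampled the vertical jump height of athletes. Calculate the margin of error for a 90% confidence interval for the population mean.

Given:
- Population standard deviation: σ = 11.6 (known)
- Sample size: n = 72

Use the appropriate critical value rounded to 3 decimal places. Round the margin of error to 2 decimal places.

The population standard deviation σ is known, so use the z-interval margin of error formula.

For 90% confidence, z* = 1.645 (from standard normal table)

Margin of error formula for z-interval: E = z* × σ/√n

E = 1.645 × 11.6/√72
  = 1.645 × 1.367073
  = 2.2488

Rounded to 2 decimal places:

2.25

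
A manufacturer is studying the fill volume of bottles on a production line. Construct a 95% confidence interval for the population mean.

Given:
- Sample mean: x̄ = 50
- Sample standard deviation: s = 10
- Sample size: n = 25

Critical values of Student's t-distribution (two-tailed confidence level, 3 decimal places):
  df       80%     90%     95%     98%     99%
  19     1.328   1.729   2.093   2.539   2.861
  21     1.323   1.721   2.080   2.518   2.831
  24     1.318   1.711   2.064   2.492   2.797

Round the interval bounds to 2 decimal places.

The population standard deviation σ is unknown (only the sample standard deviation s is given), so use a t-interval with df = n - 1 = 25 - 1 = 24.

For 95% confidence with df = 24, t* = 2.064 (from t-table)

Standard error: SE = s/√n = 10/√25 = 2.000000

Margin of error: E = t* × SE = 2.064 × 2.000000 = 4.1280

T-interval: x̄ ± E = 50 ± 4.1280 = (45.8720, 54.1280)

Rounded to 2 decimal places:

(45.87, 54.13)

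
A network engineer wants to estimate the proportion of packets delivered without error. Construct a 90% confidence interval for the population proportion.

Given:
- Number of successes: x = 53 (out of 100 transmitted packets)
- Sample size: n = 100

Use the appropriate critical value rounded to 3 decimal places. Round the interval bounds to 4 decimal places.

Sample proportion: p̂ = 53/100 = 0.530000

Check conditions for normal approximation:
  np̂ = 53 ≥ 10 ✓
  n(1-p̂) = 47 ≥ 10 ✓

The sample is large enough, so use a z-interval (normal approximation) for the proportion.

For 90% confidence, z* = 1.645 (from standard normal table)

Standard error: SE = √(p̂(1-p̂)/n) = √(0.530000×0.470000/100) = 0.04990992

Margin of error: E = z* × SE = 1.645 × 0.04990992 = 0.082102

Z-interval: p̂ ± E = 0.530000 ± 0.082102 = (0.447898, 0.612102)

Rounded to 4 decimal places:

(0.4479, 0.6121)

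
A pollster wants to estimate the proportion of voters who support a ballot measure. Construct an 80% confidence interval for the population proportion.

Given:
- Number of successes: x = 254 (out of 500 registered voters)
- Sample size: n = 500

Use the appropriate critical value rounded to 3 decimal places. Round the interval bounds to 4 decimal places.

Sample proportion: p̂ = 254/500 = 0.508000

Check conditions for normal approximation:
  np̂ = 254 ≥ 10 ✓
  n(1-p̂) = 246 ≥ 10 ✓

The sample is large enough, so use a z-interval (normal approximation) for the proportion.

For 80% confidence, z* = 1.282 (from standard normal table)

Standard error: SE = √(p̂(1-p̂)/n) = √(0.508000×0.492000/500) = 0.02235782

Margin of error: E = z* × SE = 1.282 × 0.02235782 = 0.028663

Z-interval: p̂ ± E = 0.508000 ± 0.028663 = (0.479337, 0.536663)

Rounded to 4 decimal places:

(0.4793, 0.5367)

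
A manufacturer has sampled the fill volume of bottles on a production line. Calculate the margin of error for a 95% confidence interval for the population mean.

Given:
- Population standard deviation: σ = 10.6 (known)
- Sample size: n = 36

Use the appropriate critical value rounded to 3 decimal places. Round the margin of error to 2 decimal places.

The population standard deviation σ is known, so use the z-interval margin of error formula.

For 95% confidence, z* = 1.96 (from standard normal table)

Margin of error formula for z-interval: E = z* × σ/√n

E = 1.96 × 10.6/√36
  = 1.96 × 1.766667
  = 3.4627

Rounded to 2 decimal places:

3.46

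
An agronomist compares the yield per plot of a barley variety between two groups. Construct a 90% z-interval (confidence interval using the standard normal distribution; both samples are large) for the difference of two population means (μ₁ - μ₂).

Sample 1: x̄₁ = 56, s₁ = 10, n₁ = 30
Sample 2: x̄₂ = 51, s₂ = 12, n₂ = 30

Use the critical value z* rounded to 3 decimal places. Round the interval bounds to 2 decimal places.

Both samples are large (n₁ = 30 ≥ 30, n₂ = 30 ≥ 30), so a z-interval for the difference of means applies.

Point estimate: x̄₁ - x̄₂ = 56 - 51 = 5

Standard error: SE = √(s₁²/n₁ + s₂²/n₂)
= √(10²/30 + 12²/30)
= √(3.333333 + 4.800000)
= 2.851900

For 90% confidence, z* = 1.645 (from standard normal table)
Margin of error: E = z* × SE = 1.645 × 2.851900 = 4.6914

Z-interval: (x̄₁ - x̄₂) ± E = 5 ± 4.6914 = (0.3086, 9.6914)

Rounded to 2 decimal places:

(0.31, 9.69)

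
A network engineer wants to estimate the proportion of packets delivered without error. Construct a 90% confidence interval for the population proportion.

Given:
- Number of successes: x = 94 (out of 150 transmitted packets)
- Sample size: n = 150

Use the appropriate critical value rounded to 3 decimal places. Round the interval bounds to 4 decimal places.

Sample proportion: p̂ = 94/150 = 0.626667

Check conditions for normal approximation:
  np̂ = 94 ≥ 10 ✓
  n(1-p̂) = 56 ≥ 10 ✓

The sample is large enough, so use a z-interval (normal approximation) for the proportion.

For 90% confidence, z* = 1.645 (from standard normal table)

Standard error: SE = √(p̂(1-p̂)/n) = √(0.626667×0.373333/150) = 0.03949308

Margin of error: E = z* × SE = 1.645 × 0.03949308 = 0.064966

Z-interval: p̂ ± E = 0.626667 ± 0.064966 = (0.561701, 0.691633)

Rounded to 4 decimal places:

(0.5617, 0.6916)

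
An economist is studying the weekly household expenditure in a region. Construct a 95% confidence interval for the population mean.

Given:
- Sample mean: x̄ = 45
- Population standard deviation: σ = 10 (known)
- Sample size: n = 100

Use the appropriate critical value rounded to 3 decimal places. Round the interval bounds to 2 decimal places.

The population standard deviation σ is known, so use a z-interval (standard normal critical value).

For 95% confidence, z* = 1.96 (from standard normal table)

Standard error: SE = σ/√n = 10/√100 = 1.000000

Margin of error: E = z* × SE = 1.96 × 1.000000 = 1.9600

Z-interval: x̄ ± E = 45 ± 1.9600 = (43.0400, 46.9600)

Rounded to 2 decimal places:

(43.04, 46.96)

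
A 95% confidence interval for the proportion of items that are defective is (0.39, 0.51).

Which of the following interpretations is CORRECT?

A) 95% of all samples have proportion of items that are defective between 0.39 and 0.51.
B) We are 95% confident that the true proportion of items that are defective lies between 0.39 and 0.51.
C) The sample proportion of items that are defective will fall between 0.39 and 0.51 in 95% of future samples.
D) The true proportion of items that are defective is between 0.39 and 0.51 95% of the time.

A confidence interval represents our confidence in the procedure, not a probability statement about the parameter.

Key concept: If we repeated this sampling process many times and computed a 95% CI each time, about 95% of those intervals would contain the true population parameter.

For this specific interval (0.39, 0.51):
- Midpoint (point estimate): 0.45
- Margin of error: 0.06

The correct interpretation is the one stating confidence that the true parameter lies in the interval — option B.

B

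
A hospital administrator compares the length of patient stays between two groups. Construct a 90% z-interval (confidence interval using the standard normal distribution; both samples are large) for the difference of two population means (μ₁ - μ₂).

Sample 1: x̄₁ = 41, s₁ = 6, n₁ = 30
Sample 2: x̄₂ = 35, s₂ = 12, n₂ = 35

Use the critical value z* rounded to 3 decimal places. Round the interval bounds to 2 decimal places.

Both samples are large (n₁ = 30 ≥ 30, n₂ = 35 ≥ 30), so a z-interval for the difference of means applies.

Point estimate: x̄₁ - x̄₂ = 41 - 35 = 6

Standard error: SE = √(s₁²/n₁ + s₂²/n₂)
= √(6²/30 + 12²/35)
= √(1.200000 + 4.114286)
= 2.305273

For 90% confidence, z* = 1.645 (from standard normal table)
Margin of error: E = z* × SE = 1.645 × 2.305273 = 3.7922

Z-interval: (x̄₁ - x̄₂) ± E = 6 ± 3.7922 = (2.2078, 9.7922)

Rounded to 2 decimal places:

(2.21, 9.79)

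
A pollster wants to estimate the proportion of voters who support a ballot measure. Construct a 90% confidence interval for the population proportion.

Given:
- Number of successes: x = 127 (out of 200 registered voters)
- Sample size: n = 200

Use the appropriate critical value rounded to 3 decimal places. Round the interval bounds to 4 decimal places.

Sample proportion: p̂ = 127/200 = 0.635000

Check conditions for normal approximation:
  np̂ = 127 ≥ 10 ✓
  n(1-p̂) = 73 ≥ 10 ✓

The sample is large enough, so use a z-interval (normal approximation) for the proportion.

For 90% confidence, z* = 1.645 (from standard normal table)

Standard error: SE = √(p̂(1-p̂)/n) = √(0.635000×0.365000/200) = 0.03404225

Margin of error: E = z* × SE = 1.645 × 0.03404225 = 0.056000

Z-interval: p̂ ± E = 0.635000 ± 0.056000 = (0.579000, 0.691000)

Rounded to 4 decimal places:

(0.5790, 0.6910)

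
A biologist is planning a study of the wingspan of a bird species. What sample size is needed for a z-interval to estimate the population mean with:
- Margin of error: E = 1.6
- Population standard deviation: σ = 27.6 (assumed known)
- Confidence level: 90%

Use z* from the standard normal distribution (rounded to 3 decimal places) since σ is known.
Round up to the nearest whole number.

Using z* since population σ is known (z-interval formula).

For 90% confidence, z* = 1.645 (from standard normal table)

Sample size formula for z-interval: n = (z*σ/E)²

n = (1.645 × 27.6 / 1.6)²
  = (28.376250)²
  = 805.2116

Round up to the nearest whole number: n = 806

806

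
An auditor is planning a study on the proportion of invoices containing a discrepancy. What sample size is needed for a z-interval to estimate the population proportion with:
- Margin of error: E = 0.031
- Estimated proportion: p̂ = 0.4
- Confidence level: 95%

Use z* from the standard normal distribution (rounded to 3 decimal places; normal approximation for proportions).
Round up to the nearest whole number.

Using z* for proportion z-interval (normal approximation).

For 95% confidence, z* = 1.96 (from standard normal table)

Sample size formula for proportion z-interval: n = z*²p̂(1-p̂)/E²

n = 1.96² × 0.4 × 0.6 / 0.031²
  = 3.8416 × 0.24 / 0.000961
  = 959.4006

Round up to the nearest whole number: n = 960

960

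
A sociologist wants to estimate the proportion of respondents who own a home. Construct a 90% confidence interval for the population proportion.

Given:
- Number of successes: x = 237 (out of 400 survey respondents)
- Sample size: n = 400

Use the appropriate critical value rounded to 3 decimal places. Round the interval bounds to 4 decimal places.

Sample proportion: p̂ = 237/400 = 0.592500

Check conditions for normal approximation:
  np̂ = 237 ≥ 10 ✓
  n(1-p̂) = 163 ≥ 10 ✓

The sample is large enough, so use a z-interval (normal approximation) for the proportion.

For 90% confidence, z* = 1.645 (from standard normal table)

Standard error: SE = √(p̂(1-p̂)/n) = √(0.592500×0.407500/400) = 0.02456846

Margin of error: E = z* × SE = 1.645 × 0.02456846 = 0.040415

Z-interval: p̂ ± E = 0.592500 ± 0.040415 = (0.552085, 0.632915)

Rounded to 4 decimal places:

(0.5521, 0.6329)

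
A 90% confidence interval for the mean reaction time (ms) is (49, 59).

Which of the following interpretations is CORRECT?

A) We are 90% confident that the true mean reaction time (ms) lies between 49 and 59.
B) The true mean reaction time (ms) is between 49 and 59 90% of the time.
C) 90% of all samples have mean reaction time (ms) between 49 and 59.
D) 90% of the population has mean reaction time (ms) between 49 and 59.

A confidence interval represents our confidence in the procedure, not a probability statement about the parameter.

Key concept: If we repeated this sampling process many times and computed a 90% CI each time, about 90% of those intervals would contain the true population parameter.

For this specific interval (49, 59):
- Midpoint (point estimate): 54
- Margin of error: 5

The correct interpretation is the one stating confidence that the true parameter lies in the interval — option A.

A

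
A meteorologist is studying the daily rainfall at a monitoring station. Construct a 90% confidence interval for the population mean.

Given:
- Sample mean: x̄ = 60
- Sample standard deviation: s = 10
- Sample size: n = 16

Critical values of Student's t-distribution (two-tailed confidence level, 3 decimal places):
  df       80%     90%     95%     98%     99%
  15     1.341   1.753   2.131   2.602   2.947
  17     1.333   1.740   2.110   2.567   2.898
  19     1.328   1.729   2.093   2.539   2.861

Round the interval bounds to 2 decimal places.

The population standard deviation σ is unknown (only the sample standard deviation s is given), so use a t-interval with df = n - 1 = 16 - 1 = 15.

For 90% confidence with df = 15, t* = 1.753 (from t-table)

Standard error: SE = s/√n = 10/√16 = 2.500000

Margin of error: E = t* × SE = 1.753 × 2.500000 = 4.3825

T-interval: x̄ ± E = 60 ± 4.3825 = (55.6175, 64.3825)

Rounded to 2 decimal places:

(55.62, 64.38)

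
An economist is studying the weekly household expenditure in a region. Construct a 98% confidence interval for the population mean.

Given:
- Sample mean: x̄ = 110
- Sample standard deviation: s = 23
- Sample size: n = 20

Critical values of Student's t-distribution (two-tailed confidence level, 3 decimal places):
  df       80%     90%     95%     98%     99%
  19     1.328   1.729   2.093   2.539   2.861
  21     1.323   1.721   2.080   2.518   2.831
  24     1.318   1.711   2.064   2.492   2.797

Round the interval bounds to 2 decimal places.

The population standard deviation σ is unknown (only the sample standard deviation s is given), so use a t-interval with df = n - 1 = 20 - 1 = 19.

For 98% confidence with df = 19, t* = 2.539 (from t-table)

Standard error: SE = s/√n = 23/√20 = 5.142956

Margin of error: E = t* × SE = 2.539 × 5.142956 = 13.0580

T-interval: x̄ ± E = 110 ± 13.0580 = (96.9420, 123.0580)

Rounded to 2 decimal places:

(96.94, 123.06)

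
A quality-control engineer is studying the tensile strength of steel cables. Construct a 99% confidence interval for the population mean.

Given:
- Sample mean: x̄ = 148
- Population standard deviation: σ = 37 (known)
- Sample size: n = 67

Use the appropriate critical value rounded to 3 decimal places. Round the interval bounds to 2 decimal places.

The population standard deviation σ is known, so use a z-interval (standard normal critical value).

For 99% confidence, z* = 2.576 (from standard normal table)

Standard error: SE = σ/√n = 37/√67 = 4.520269

Margin of error: E = z* × SE = 2.576 × 4.520269 = 11.6442

Z-interval: x̄ ± E = 148 ± 11.6442 = (136.3558, 159.6442)

Rounded to 2 decimal places:

(136.36, 159.64)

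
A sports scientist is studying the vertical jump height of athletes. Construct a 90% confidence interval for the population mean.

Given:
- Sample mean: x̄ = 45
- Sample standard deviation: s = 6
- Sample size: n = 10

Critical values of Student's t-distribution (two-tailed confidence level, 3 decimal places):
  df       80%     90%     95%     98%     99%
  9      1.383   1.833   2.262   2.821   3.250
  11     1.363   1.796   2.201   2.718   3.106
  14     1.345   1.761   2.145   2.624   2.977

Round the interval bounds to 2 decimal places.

The population standard deviation σ is unknown (only the sample standard deviation s is given), so use a t-interval with df = n - 1 = 10 - 1 = 9.

For 90% confidence with df = 9, t* = 1.833 (from t-table)

Standard error: SE = s/√n = 6/√10 = 1.897367

Margin of error: E = t* × SE = 1.833 × 1.897367 = 3.4779

T-interval: x̄ ± E = 45 ± 3.4779 = (41.5221, 48.4779)

Rounded to 2 decimal places:

(41.52, 48.48)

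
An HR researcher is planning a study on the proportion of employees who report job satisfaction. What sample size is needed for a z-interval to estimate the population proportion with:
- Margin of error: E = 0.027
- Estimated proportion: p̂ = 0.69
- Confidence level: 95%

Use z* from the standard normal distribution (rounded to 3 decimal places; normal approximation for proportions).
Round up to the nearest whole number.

Using z* for proportion z-interval (normal approximation).

For 95% confidence, z* = 1.96 (from standard normal table)

Sample size formula for proportion z-interval: n = z*²p̂(1-p̂)/E²

n = 1.96² × 0.69 × 0.31 / 0.027²
  = 3.8416 × 0.2139 / 0.000729
  = 1127.1855

Round up to the nearest whole number: n = 1128

1128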